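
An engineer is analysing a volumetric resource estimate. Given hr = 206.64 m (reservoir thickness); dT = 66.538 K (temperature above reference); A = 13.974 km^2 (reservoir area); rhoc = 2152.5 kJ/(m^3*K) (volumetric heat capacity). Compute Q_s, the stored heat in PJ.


Step 1: Vr = A*1e6*hr = 13.974*1e6*206.64 = 2.887587e+09 m^3
Step 2: Q_s = Vr*rhoc*dT/1e12 = 2.887587e+09*2152.5*66.538/1e12 = 413.57 PJ
Q_s = 413.57 PJ


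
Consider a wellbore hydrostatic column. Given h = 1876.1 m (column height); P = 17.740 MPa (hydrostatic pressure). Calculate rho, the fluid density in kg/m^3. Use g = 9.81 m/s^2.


rho = P * 1e6 / (g * h)
rho = 17.740 * 1e6 / (9.81 * 1876.1)
rho = 963.89 kg/m^3


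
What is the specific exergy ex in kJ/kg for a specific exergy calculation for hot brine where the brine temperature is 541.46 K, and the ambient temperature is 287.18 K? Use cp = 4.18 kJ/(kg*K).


ex = cp * ((T_b - T_0) - T_0 * ln(T_b/T_0))
ex = 4.18 * ((541.46 - 287.18) - 287.18 * ln(541.46/287.18))
ex = 301.64 kJ/kg


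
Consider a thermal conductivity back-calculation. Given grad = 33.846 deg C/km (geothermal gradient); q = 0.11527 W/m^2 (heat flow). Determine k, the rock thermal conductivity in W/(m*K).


k = q / (grad / 1000)
k = 0.11527 / (33.846 / 1000)
k = 3.4057 W/(m*K)


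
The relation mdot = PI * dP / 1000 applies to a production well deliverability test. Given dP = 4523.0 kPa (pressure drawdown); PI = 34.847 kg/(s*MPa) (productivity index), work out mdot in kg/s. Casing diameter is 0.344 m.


mdot = PI * dP / 1000
mdot = 34.847 * 4523.0 / 1000
mdot = 157.61 kg/s


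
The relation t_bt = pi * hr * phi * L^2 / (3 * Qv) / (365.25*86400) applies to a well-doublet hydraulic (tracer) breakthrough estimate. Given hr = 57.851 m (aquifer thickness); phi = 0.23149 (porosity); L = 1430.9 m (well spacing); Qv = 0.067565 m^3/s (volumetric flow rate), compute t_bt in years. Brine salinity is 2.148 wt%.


t_bt = pi * hr * phi * L^2 / (3 * Qv) / (365.25*86400)
t_bt = pi * 57.851 * 0.23149 * 1430.9^2 / (3 * 0.067565) / (365.25*86400)
t_bt = 13.467 years


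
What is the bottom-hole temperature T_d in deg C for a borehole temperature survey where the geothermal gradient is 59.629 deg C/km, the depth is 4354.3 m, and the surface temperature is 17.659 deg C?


T_d = T_surf + grad * d / 1000
T_d = 17.659 + 59.629 * 4354.3 / 1000
T_d = 277.30 deg C


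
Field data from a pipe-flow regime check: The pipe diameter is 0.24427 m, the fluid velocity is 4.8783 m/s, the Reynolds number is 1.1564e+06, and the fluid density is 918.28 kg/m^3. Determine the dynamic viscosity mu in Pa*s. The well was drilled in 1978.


mu = rho * vel * D / Re
mu = 918.28 * 4.8783 * 0.24427 / 1.1564e+06
mu = 0.00094625 Pa*s


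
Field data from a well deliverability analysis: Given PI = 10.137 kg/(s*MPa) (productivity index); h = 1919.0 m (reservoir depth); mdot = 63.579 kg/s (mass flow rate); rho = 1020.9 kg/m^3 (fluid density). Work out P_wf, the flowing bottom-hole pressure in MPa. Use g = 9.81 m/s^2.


Step 1: P_i = rho*g*h/1e6 = 1020.9*9.81*1919.0/1e6 = 19.21884 MPa
Step 2: P_wf = P_i - mdot/PI = 19.21884 - 63.579/10.137 = 12.947 MPa
P_wf = 12.947 MPa


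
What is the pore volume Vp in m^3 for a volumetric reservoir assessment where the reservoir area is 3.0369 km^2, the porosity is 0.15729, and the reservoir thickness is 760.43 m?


Vp = A * 1e6 * hr * phi
Vp = 3.0369 * 1e6 * 760.43 * 0.15729
Vp = 3.6324e+08 m^3


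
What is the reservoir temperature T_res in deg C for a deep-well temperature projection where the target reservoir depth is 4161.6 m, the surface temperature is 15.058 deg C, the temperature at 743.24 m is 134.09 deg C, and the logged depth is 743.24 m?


Step 1: grad = (T_d1 - T_surf)/d1 * 1000 = (134.09 - 15.058)/743.24 * 1000 = 160.1528 deg C/km
Step 2: T_res = T_surf + grad*d2/1000 = 15.058 + 160.1528*4161.6/1000 = 681.55 deg C
T_res = 681.55 deg C


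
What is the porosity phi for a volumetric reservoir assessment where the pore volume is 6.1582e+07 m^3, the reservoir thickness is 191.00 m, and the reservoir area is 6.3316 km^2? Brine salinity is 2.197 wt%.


phi = Vp / (A * 1e6 * hr)
phi = 6.1582e+07 / (6.3316 * 1e6 * 191.00)
phi = 0.050922


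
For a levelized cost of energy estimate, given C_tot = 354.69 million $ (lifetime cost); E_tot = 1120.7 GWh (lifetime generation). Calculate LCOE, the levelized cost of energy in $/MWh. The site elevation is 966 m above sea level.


LCOE = C_tot / E_tot * 100
LCOE = 354.69 / 1120.7 * 100
LCOE = 31.64897 cents/kWh
Convert: 31.64897 cents/kWh * 10.0 = 316.49 $/MWh
LCOE = 316.49 $/MWh


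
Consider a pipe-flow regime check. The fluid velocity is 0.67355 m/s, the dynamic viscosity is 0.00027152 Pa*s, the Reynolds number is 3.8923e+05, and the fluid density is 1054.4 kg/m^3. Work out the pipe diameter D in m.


D = Re * mu / (rho * vel)
D = 3.8923e+05 * 0.00027152 / (1054.4 * 0.67355)
D = 0.14881 m


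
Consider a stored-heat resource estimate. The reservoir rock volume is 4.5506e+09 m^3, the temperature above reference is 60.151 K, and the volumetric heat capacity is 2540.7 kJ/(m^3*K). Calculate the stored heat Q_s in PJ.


Q_s = Vr * rhoc * dT / 1e12
Q_s = 4.5506e+09 * 2540.7 * 60.151 / 1e12
Q_s = 695.45 PJ


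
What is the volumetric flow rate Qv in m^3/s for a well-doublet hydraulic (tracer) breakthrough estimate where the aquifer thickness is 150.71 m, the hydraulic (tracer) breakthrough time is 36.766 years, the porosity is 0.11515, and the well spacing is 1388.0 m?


Qv = pi*hr*phi*L^2 / (3*t_bt*365.25*86400)
Qv = pi*150.71*0.11515*1388.0^2 / (3*36.766*365.25*86400)
Qv = 0.030176 m^3/s


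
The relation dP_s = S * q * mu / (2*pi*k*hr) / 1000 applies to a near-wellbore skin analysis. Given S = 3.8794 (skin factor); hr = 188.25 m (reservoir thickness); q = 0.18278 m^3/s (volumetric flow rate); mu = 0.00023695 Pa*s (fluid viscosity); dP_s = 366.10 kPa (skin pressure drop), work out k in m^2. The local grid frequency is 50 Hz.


k = S*q*mu / (2*pi*dP_s*1000*hr)
k = 3.8794*0.18278*0.00023695 / (2*pi*366.10*1000*188.25)
k = 3.8800e-13 m^2


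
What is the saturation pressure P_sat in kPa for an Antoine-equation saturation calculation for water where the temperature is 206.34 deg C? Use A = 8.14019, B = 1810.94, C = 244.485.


P_sat = 10^(A - B/(C + T)) / 760 * 0.101325
P_sat = 10^(8.14019 - 1810.94/(244.485 + 206.34)) / 760 * 0.101325
P_sat = 1.770705 MPa
Convert: 1.770705 MPa * 1000.0 = 1770.7 kPa
P_sat = 1770.7 kPa


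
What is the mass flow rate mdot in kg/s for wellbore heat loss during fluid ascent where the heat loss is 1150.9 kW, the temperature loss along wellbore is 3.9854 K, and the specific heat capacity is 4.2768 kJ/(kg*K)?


mdot = Q_loss / (cp * dT)
mdot = 1150.9 / (4.2768 * 3.9854)
mdot = 67.522 kg/s


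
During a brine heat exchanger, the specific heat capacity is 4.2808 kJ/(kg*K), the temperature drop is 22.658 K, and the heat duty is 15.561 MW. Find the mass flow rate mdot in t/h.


mdot = Q * 1000 / (cp * dT)
mdot = 15.561 * 1000 / (4.2808 * 22.658)
mdot = 160.4320 kg/s
Convert: 160.4320 kg/s * 3.6 = 577.56 t/h
mdot = 577.56 t/h


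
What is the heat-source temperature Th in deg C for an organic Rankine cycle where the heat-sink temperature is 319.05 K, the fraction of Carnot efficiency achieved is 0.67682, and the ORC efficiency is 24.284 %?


Th = Tc / (1 - (eta_orc/100)/f)
Th = 319.05 / (1 - (24.284/100)/0.67682)
Th = 497.5792 K
Convert to deg C: 497.5792 - 273.15 = 224.43 deg C
Th = 224.43 deg C


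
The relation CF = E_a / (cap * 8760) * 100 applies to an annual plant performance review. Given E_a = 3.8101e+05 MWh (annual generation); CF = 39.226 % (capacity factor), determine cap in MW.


cap = E_a / (CF/100 * 8760)
cap = 3.8101e+05 / (39.226/100 * 8760)
cap = 110.88 MW


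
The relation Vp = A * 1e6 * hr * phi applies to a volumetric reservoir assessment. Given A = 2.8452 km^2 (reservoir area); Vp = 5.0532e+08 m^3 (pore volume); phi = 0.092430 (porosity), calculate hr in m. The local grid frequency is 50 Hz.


hr = Vp / (A * 1e6 * phi)
hr = 5.0532e+08 / (2.8452 * 1e6 * 0.092430)
hr = 1921.5 m


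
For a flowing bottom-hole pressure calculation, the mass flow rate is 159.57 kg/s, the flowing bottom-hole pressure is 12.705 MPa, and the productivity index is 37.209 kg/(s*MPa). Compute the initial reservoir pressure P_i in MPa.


P_i = P_wf + mdot / PI
P_i = 12.705 + 159.57 / 37.209
P_i = 16.993 MPa


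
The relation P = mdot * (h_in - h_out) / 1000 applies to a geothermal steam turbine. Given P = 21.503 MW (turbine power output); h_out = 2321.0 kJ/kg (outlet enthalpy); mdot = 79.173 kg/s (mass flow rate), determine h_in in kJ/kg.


h_in = h_out + P * 1000 / mdot
h_in = 2321.0 + 21.503 * 1000 / 79.173
h_in = 2592.6 kJ/kg


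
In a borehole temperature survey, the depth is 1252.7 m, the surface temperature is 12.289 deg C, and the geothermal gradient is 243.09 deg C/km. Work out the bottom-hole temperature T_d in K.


T_d = T_surf + grad * d / 1000
T_d = 12.289 + 243.09 * 1252.7 / 1000
T_d = 316.8078 deg C
Convert to K: 316.8078 + 273.15 = 589.96 K
T_d = 589.96 K


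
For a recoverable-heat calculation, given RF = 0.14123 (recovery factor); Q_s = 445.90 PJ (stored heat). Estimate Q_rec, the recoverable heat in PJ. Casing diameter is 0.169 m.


Q_rec = Q_s * RF
Q_rec = 445.90 * 0.14123
Q_rec = 62.974 PJ


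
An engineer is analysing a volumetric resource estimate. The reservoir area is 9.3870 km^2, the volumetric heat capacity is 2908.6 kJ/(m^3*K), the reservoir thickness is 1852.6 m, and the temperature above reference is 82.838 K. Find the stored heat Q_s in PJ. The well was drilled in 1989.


Step 1: Vr = A*1e6*hr = 9.387*1e6*1852.6 = 1.739036e+10 m^3
Step 2: Q_s = Vr*rhoc*dT/1e12 = 1.739036e+10*2908.6*82.838/1e12 = 4190.1 PJ
Q_s = 4190.1 PJ


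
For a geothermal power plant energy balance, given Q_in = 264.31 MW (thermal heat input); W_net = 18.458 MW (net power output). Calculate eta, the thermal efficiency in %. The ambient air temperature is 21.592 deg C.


eta = W_net / Q_in * 100
eta = 18.458 / 264.31 * 100
eta = 6.9835 %


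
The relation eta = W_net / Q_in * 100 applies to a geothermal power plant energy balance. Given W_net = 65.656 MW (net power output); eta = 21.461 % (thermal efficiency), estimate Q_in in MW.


Q_in = W_net / (eta / 100)
Q_in = 65.656 / (21.461 / 100)
Q_in = 305.93 MW


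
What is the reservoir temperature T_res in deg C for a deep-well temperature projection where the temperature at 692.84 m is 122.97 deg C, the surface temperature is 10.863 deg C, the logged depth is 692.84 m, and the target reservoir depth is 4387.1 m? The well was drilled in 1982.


Step 1: grad = (T_d1 - T_surf)/d1 * 1000 = (122.97 - 10.863)/692.84 * 1000 = 161.8079 deg C/km
Step 2: T_res = T_surf + grad*d2/1000 = 10.863 + 161.8079*4387.1/1000 = 720.73 deg C
T_res = 720.73 deg C


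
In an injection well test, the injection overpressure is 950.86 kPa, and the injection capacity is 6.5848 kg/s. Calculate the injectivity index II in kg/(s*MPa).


II = mdot * 1000 / dP
II = 6.5848 * 1000 / 950.86
II = 6.9251 kg/(s*MPa)


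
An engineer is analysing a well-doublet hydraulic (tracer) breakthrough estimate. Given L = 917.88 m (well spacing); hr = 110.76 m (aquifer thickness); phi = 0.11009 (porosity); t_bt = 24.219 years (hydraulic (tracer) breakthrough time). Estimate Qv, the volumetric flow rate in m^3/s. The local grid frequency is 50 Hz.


Qv = pi*hr*phi*L^2 / (3*t_bt*365.25*86400)
Qv = pi*110.76*0.11009*917.88^2 / (3*24.219*365.25*86400)
Qv = 0.014076 m^3/s


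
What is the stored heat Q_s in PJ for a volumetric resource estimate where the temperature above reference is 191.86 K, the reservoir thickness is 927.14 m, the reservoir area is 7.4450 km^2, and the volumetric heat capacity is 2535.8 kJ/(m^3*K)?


Step 1: Vr = A*1e6*hr = 7.445*1e6*927.14 = 6.902557e+09 m^3
Step 2: Q_s = Vr*rhoc*dT/1e12 = 6.902557e+09*2535.8*191.86/1e12 = 3358.2 PJ
Q_s = 3358.2 PJ


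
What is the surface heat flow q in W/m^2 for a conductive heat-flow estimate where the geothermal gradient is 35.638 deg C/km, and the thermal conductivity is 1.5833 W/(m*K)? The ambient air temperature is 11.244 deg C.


q = k * grad / 1000
q = 1.5833 * 35.638 / 1000
q = 0.056426 W/m^2


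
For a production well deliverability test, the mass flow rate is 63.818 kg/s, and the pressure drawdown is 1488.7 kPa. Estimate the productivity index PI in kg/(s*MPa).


PI = mdot * 1000 / dP
PI = 63.818 * 1000 / 1488.7
PI = 42.868 kg/(s*MPa)


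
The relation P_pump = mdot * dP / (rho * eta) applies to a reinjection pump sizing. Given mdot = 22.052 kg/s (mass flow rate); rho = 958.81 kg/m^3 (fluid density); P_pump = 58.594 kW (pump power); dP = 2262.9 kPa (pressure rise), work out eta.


eta = mdot * dP / (rho * P_pump)
eta = 22.052 * 2262.9 / (958.81 * 58.594)
eta = 0.88823


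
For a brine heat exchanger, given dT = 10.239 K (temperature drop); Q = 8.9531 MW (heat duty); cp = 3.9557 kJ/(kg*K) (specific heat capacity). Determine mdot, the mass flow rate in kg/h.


mdot = Q * 1000 / (cp * dT)
mdot = 8.9531 * 1000 / (3.9557 * 10.239)
mdot = 221.0510 kg/s
Convert: 221.0510 kg/s * 3600.0 = 7.9578e+05 kg/h
mdot = 7.9578e+05 kg/h


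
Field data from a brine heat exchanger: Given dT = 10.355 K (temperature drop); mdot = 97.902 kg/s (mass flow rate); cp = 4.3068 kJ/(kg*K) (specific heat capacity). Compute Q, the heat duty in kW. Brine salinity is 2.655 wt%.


Q = mdot * cp * dT / 1000
Q = 97.902 * 4.3068 * 10.355 / 1000
Q = 4.366127 MW
Convert: 4.366127 MW * 1000.0 = 4366.1 kW
Q = 4366.1 kW


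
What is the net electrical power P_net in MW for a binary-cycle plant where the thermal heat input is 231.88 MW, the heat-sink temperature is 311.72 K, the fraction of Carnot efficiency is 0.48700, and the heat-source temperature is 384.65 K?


Step 1: eta = (1 - Tc/Th)*f = (1 - 311.72/384.65)*0.487 = 0.09233566
Step 2: P_net = eta * Q_in = 0.09233566 * 231.88 = 21.411 MW
P_net = 21.411 MW


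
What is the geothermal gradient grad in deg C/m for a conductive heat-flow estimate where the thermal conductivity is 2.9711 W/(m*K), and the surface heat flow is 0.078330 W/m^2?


grad = q * 1000 / k
grad = 0.078330 * 1000 / 2.9711
grad = 26.36397 deg C/km
Convert: 26.36397 deg C/km * 0.001 = 0.026364 deg C/m
grad = 0.026364 deg C/m


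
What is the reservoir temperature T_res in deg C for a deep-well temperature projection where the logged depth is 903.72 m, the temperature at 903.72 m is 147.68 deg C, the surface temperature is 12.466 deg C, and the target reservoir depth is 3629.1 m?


Step 1: grad = (T_d1 - T_surf)/d1 * 1000 = (147.68 - 12.466)/903.72 * 1000 = 149.6194 deg C/km
Step 2: T_res = T_surf + grad*d2/1000 = 12.466 + 149.6194*3629.1/1000 = 555.45 deg C
T_res = 555.45 deg C


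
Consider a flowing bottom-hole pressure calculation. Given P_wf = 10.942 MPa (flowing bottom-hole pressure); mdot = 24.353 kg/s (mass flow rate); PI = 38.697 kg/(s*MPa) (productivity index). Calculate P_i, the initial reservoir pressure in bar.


P_i = P_wf + mdot / PI
P_i = 10.942 + 24.353 / 38.697
P_i = 11.57133 MPa
Convert: 11.57133 MPa * 10.0 = 115.71 bar
P_i = 115.71 bar


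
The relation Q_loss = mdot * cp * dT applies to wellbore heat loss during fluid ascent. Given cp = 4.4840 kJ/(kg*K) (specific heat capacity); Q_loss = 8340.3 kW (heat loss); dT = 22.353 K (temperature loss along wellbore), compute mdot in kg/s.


mdot = Q_loss / (cp * dT)
mdot = 8340.3 / (4.4840 * 22.353)
mdot = 83.211 kg/s


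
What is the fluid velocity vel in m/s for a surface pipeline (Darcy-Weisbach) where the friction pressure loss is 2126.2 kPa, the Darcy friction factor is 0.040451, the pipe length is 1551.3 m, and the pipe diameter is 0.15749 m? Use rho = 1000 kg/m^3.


vel = sqrt(dP*1000*2*D / (f*L*rho))
vel = sqrt(2126.2*1000*2*0.15749 / (0.040451*1551.3*1000))
vel = 3.2669 m/s


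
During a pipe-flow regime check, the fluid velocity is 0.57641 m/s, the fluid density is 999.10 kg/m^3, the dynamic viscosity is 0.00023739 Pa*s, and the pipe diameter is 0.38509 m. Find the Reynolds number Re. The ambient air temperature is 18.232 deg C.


Re = rho * vel * D / mu
Re = 999.10 * 0.57641 * 0.38509 / 0.00023739
Re = 9.3420e+05


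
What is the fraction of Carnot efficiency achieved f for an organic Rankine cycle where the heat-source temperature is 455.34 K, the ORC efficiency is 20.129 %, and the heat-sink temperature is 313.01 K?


f = (eta_orc/100) / (1 - Tc/Th)
f = (20.129/100) / (1 - 313.01/455.34)
f = 0.64396


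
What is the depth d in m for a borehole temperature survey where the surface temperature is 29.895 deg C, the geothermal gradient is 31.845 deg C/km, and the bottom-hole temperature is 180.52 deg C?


d = (T_d - T_surf) / grad * 1000
d = (180.52 - 29.895) / 31.845 * 1000
d = 4729.9 m


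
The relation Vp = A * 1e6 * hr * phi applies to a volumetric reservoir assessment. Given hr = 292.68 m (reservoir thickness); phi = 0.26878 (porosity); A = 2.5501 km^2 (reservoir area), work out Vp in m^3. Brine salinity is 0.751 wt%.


Vp = A * 1e6 * hr * phi
Vp = 2.5501 * 1e6 * 292.68 * 0.26878
Vp = 2.0061e+08 m^3


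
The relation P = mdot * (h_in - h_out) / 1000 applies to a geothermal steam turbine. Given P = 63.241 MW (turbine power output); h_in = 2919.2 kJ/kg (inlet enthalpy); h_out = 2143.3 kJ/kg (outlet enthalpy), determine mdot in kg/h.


mdot = P * 1000 / (h_in - h_out)
mdot = 63.241 * 1000 / (2919.2 - 2143.3)
mdot = 81.50664 kg/s
Convert: 81.50664 kg/s * 3600.0 = 2.9342e+05 kg/h
mdot = 2.9342e+05 kg/h


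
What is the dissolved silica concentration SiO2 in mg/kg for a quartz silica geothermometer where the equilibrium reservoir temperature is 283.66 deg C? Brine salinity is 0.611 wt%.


SiO2 = 10^(5.19 - 1309/(T_eq + 273.15))
SiO2 = 10^(5.19 - 1309/(283.66 + 273.15))
SiO2 = 690.41 mg/kg


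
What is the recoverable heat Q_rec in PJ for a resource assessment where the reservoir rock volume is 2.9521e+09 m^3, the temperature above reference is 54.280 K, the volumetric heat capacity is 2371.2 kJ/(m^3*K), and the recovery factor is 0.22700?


Step 1: Q_s = Vr*rhoc*dT/1e12 = 2.9521e+09*2371.2*54.28/1e12 = 379.9611 PJ
Step 2: Q_rec = Q_s * RF = 379.9611 * 0.227 = 86.251 PJ
Q_rec = 86.251 PJ


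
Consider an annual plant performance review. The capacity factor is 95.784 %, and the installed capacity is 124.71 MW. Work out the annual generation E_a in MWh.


E_a = CF / 100 * cap * 8760
E_a = 95.784 / 100 * 124.71 * 8760
E_a = 1.0464e+06 MWh


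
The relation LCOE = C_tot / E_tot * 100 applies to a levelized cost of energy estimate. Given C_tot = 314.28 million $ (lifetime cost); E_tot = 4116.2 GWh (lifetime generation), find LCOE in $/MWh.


LCOE = C_tot / E_tot * 100
LCOE = 314.28 / 4116.2 * 100
LCOE = 7.635198 cents/kWh
Convert: 7.635198 cents/kWh * 10.0 = 76.352 $/MWh
LCOE = 76.352 $/MWh


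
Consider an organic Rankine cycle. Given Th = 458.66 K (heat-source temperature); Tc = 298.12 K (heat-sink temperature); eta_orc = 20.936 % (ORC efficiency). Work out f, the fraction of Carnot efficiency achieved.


f = (eta_orc/100) / (1 - Tc/Th)
f = (20.936/100) / (1 - 298.12/458.66)
f = 0.59814


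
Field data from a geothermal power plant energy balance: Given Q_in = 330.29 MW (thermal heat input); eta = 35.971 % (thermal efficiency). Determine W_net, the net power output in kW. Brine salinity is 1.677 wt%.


W_net = eta / 100 * Q_in
W_net = 35.971 / 100 * 330.29
W_net = 118.8086 MW
Convert: 118.8086 MW * 1000.0 = 1.1881e+05 kW
W_net = 1.1881e+05 kW


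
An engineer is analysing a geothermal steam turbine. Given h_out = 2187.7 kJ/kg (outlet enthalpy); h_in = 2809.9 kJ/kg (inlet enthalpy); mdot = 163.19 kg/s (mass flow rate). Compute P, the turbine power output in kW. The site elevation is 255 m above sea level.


P = mdot * (h_in - h_out) / 1000
P = 163.19 * (2809.9 - 2187.7) / 1000
P = 101.5368 MW
Convert: 101.5368 MW * 1000.0 = 1.0154e+05 kW
P = 1.0154e+05 kW


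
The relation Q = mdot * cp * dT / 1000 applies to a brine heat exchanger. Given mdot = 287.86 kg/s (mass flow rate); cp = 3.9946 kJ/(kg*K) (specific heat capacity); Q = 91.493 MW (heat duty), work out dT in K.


dT = Q * 1000 / (mdot * cp)
dT = 91.493 * 1000 / (287.86 * 3.9946)
dT = 79.567 K


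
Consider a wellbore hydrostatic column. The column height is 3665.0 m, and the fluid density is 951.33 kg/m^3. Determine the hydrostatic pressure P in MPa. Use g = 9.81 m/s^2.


P = rho * g * h / 1e6
P = 951.33 * 9.81 * 3665.0 / 1e6
P = 34.204 MPa


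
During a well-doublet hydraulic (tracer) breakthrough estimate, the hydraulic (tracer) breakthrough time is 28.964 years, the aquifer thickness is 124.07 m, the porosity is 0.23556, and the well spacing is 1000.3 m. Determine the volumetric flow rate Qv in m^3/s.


Qv = pi*hr*phi*L^2 / (3*t_bt*365.25*86400)
Qv = pi*124.07*0.23556*1000.3^2 / (3*28.964*365.25*86400)
Qv = 0.033504 m^3/s


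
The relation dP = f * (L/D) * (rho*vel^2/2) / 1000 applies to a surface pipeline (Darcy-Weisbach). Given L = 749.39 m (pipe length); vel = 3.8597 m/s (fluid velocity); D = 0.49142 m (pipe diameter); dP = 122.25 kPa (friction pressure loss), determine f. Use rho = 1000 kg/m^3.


f = dP*1000 / ((L/D)*(rho*vel^2/2))
f = 122.25*1000 / ((749.39/0.49142)*(1000*3.8597^2/2))
f = 0.010763


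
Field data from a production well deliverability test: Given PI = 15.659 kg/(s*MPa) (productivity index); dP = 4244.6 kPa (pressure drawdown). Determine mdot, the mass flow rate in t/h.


mdot = PI * dP / 1000
mdot = 15.659 * 4244.6 / 1000
mdot = 66.46619 kg/s
Convert: 66.46619 kg/s * 3.6 = 239.28 t/h
mdot = 239.28 t/h


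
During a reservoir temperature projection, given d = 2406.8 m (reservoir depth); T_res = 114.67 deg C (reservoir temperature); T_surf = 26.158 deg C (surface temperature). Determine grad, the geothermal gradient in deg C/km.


grad = (T_res - T_surf) / d * 1000
grad = (114.67 - 26.158) / 2406.8 * 1000
grad = 36.776 deg C/km


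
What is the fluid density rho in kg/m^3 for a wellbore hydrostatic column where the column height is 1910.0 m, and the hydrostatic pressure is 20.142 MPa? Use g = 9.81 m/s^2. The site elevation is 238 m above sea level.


rho = P * 1e6 / (g * h)
rho = 20.142 * 1e6 / (9.81 * 1910.0)
rho = 1075.0 kg/m^3


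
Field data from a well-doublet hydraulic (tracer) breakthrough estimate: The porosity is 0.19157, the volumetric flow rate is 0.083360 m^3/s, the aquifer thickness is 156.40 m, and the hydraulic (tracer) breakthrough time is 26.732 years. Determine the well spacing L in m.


L = sqrt(t_bt*365.25*86400*3*Qv / (pi*hr*phi))
L = sqrt(26.732*365.25*86400*3*0.083360 / (pi*156.40*0.19157))
L = 1497.1 m


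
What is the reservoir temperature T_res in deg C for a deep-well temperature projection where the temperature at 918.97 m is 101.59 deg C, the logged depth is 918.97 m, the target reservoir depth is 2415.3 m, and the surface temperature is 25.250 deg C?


Step 1: grad = (T_d1 - T_surf)/d1 * 1000 = (101.59 - 25.25)/918.97 * 1000 = 83.07126 deg C/km
Step 2: T_res = T_surf + grad*d2/1000 = 25.25 + 83.07126*2415.3/1000 = 225.89 deg C
T_res = 225.89 deg C


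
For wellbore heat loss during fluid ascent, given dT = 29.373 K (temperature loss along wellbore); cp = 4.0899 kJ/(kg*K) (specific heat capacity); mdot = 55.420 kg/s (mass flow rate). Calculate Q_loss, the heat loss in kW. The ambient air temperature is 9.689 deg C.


Q_loss = mdot * cp * dT
Q_loss = 55.420 * 4.0899 * 29.373
Q_loss = 6657.8 kW


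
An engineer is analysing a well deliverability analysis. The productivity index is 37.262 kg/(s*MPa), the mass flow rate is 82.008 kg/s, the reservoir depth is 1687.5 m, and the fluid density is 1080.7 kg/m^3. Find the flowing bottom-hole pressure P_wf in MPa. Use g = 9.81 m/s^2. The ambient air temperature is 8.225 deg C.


Step 1: P_i = rho*g*h/1e6 = 1080.7*9.81*1687.5/1e6 = 17.89031 MPa
Step 2: P_wf = P_i - mdot/PI = 17.89031 - 82.008/37.262 = 15.689 MPa
P_wf = 15.689 MPa


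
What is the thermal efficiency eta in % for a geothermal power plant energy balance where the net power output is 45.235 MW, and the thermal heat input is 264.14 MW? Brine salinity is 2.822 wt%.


eta = W_net / Q_in * 100
eta = 45.235 / 264.14 * 100
eta = 17.125 %


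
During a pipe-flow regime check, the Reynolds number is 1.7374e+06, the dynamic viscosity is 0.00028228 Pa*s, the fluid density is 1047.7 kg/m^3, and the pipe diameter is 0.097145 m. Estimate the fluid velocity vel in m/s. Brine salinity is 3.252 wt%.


vel = Re * mu / (rho * D)
vel = 1.7374e+06 * 0.00028228 / (1047.7 * 0.097145)
vel = 4.8186 m/s


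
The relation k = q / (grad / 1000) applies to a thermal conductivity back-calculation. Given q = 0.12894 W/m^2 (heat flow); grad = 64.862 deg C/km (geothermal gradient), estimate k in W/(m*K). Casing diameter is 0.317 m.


k = q / (grad / 1000)
k = 0.12894 / (64.862 / 1000)
k = 1.9879 W/(m*K)


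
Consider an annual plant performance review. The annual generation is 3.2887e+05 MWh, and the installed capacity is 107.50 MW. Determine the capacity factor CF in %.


CF = E_a / (cap * 8760) * 100
CF = 3.2887e+05 / (107.50 * 8760) * 100
CF = 34.923 %


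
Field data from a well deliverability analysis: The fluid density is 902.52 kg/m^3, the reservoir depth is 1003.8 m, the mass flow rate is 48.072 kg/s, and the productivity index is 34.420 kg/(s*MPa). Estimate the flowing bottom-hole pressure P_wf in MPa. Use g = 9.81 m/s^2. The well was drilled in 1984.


Step 1: P_i = rho*g*h/1e6 = 902.52*9.81*1003.8/1e6 = 8.887365 MPa
Step 2: P_wf = P_i - mdot/PI = 8.887365 - 48.072/34.42 = 7.4907 MPa
P_wf = 7.4907 MPa


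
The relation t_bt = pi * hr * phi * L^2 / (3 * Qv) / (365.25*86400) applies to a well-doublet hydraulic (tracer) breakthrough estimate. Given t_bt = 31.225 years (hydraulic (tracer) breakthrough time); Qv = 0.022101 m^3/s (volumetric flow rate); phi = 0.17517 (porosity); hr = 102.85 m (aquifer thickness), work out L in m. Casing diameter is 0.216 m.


L = sqrt(t_bt*365.25*86400*3*Qv / (pi*hr*phi))
L = sqrt(31.225*365.25*86400*3*0.022101 / (pi*102.85*0.17517))
L = 1074.4 m


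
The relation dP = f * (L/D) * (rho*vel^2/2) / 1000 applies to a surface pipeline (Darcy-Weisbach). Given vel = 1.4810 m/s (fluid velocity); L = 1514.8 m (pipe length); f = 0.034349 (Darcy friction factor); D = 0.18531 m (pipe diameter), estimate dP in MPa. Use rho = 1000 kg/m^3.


dP = f * (L/D) * (rho*vel^2/2) / 1000
dP = 0.034349 * (1514.8/0.18531) * (1000*1.4810^2/2) / 1000
dP = 307.9290 kPa
Convert: 307.9290 kPa * 0.001 = 0.30793 MPa
dP = 0.30793 MPa


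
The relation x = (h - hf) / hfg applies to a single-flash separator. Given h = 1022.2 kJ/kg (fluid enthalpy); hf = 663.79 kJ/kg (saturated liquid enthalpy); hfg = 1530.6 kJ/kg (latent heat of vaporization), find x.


x = (h - hf) / hfg
x = (1022.2 - 663.79) / 1530.6
x = 0.23416


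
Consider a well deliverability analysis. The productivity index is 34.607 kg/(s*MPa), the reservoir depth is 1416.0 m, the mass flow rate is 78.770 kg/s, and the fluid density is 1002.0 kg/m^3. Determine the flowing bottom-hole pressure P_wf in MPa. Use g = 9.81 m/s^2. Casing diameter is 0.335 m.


Step 1: P_i = rho*g*h/1e6 = 1002.0*9.81*1416.0/1e6 = 13.91874 MPa
Step 2: P_wf = P_i - mdot/PI = 13.91874 - 78.77/34.607 = 11.643 MPa
P_wf = 11.643 MPa


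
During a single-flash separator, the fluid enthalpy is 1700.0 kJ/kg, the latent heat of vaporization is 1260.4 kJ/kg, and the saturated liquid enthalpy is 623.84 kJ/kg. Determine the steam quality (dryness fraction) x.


x = (h - hf) / hfg
x = (1700.0 - 623.84) / 1260.4
x = 0.85382


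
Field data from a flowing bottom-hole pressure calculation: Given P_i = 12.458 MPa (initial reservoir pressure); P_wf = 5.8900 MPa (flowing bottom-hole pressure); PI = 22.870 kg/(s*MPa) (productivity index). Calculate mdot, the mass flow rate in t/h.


mdot = (P_i - P_wf) * PI
mdot = (12.458 - 5.8900) * 22.870
mdot = 150.2102 kg/s
Convert: 150.2102 kg/s * 3.6 = 540.76 t/h
mdot = 540.76 t/h


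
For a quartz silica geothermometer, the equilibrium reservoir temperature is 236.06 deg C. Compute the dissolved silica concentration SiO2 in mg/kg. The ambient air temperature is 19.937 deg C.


SiO2 = 10^(5.19 - 1309/(T_eq + 273.15))
SiO2 = 10^(5.19 - 1309/(236.06 + 273.15))
SiO2 = 416.25 mg/kg


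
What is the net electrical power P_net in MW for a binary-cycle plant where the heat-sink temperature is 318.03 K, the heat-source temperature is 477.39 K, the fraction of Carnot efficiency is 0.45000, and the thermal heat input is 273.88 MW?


Step 1: eta = (1 - Tc/Th)*f = (1 - 318.03/477.39)*0.45 = 0.1502168
Step 2: P_net = eta * Q_in = 0.1502168 * 273.88 = 41.141 MW
P_net = 41.141 MW


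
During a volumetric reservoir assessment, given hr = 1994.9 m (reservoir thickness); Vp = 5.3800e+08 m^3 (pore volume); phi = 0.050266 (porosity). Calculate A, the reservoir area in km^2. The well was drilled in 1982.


A = Vp / (1e6 * hr * phi)
A = 5.3800e+08 / (1e6 * 1994.9 * 0.050266)
A = 5.3652 km^2


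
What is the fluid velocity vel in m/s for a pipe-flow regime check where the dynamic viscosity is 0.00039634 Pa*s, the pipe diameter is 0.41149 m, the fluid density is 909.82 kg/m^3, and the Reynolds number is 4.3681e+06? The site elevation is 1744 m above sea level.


vel = Re * mu / (rho * D)
vel = 4.3681e+06 * 0.00039634 / (909.82 * 0.41149)
vel = 4.6243 m/s


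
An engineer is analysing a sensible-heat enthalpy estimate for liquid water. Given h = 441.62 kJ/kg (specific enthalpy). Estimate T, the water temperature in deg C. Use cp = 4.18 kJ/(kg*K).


T = h / cp
T = 441.62 / 4.18
T = 105.65 deg C


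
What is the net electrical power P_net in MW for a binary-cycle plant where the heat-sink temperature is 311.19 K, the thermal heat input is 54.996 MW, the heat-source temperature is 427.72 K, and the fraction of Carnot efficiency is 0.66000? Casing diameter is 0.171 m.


Step 1: eta = (1 - Tc/Th)*f = (1 - 311.19/427.72)*0.66 = 0.1798134
Step 2: P_net = eta * Q_in = 0.1798134 * 54.996 = 9.8890 MW
P_net = 9.8890 MW


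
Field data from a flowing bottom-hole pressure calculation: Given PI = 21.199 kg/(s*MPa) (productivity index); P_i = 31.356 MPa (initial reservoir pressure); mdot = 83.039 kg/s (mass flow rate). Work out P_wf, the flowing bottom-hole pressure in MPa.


P_wf = P_i - mdot / PI
P_wf = 31.356 - 83.039 / 21.199
P_wf = 27.439 MPa


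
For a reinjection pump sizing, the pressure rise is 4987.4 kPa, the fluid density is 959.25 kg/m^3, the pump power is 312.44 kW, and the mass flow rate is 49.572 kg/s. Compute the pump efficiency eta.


eta = mdot * dP / (rho * P_pump)
eta = 49.572 * 4987.4 / (959.25 * 312.44)
eta = 0.82492


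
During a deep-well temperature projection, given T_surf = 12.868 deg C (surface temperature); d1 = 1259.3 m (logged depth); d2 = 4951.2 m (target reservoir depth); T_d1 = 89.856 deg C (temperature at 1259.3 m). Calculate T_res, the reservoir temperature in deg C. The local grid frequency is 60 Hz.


Step 1: grad = (T_d1 - T_surf)/d1 * 1000 = (89.856 - 12.868)/1259.3 * 1000 = 61.13555 deg C/km
Step 2: T_res = T_surf + grad*d2/1000 = 12.868 + 61.13555*4951.2/1000 = 315.56 deg C
T_res = 315.56 deg C


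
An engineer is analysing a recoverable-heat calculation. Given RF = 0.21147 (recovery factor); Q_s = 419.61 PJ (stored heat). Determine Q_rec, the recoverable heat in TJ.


Q_rec = Q_s * RF
Q_rec = 419.61 * 0.21147
Q_rec = 88.73493 PJ
Convert: 88.73493 PJ * 1000.0 = 88735 TJ
Q_rec = 88735 TJ


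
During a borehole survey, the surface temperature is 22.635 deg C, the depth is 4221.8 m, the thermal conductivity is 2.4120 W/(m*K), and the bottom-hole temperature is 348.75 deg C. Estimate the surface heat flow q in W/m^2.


Step 1: grad = (T_d - T_surf)/d * 1000 = (348.75 - 22.635)/4221.8 * 1000 = 77.24549 deg C/km
Step 2: q = k * grad / 1000 = 2.412 * 77.24549 / 1000 = 0.18632 W/m^2
q = 0.18632 W/m^2


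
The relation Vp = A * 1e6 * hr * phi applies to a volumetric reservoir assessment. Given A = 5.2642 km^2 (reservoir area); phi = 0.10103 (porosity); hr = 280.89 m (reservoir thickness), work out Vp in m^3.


Vp = A * 1e6 * hr * phi
Vp = 5.2642 * 1e6 * 280.89 * 0.10103
Vp = 1.4939e+08 m^3


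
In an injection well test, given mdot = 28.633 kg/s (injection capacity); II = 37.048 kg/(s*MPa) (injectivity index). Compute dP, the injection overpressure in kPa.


dP = mdot * 1000 / II
dP = 28.633 * 1000 / 37.048
dP = 772.86 kPa


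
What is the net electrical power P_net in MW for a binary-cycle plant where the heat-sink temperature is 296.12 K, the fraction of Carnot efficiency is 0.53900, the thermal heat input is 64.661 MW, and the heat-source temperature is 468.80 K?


Step 1: eta = (1 - Tc/Th)*f = (1 - 296.12/468.8)*0.539 = 0.1985378
Step 2: P_net = eta * Q_in = 0.1985378 * 64.661 = 12.838 MW
P_net = 12.838 MW


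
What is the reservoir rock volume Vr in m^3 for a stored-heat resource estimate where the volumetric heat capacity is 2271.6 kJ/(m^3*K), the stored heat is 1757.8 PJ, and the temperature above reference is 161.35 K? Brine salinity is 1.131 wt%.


Vr = Q_s * 1e12 / (rhoc * dT)
Vr = 1757.8 * 1e12 / (2271.6 * 161.35)
Vr = 4.7959e+09 m^3


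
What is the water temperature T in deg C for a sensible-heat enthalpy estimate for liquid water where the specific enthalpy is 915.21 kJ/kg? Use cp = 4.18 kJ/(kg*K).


T = h / cp
T = 915.21 / 4.18
T = 218.95 deg C


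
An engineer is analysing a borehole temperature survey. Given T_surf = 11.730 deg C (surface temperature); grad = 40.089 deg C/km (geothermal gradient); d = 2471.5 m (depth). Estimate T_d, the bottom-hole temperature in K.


T_d = T_surf + grad * d / 1000
T_d = 11.730 + 40.089 * 2471.5 / 1000
T_d = 110.8100 deg C
Convert to K: 110.8100 + 273.15 = 383.96 K
T_d = 383.96 K


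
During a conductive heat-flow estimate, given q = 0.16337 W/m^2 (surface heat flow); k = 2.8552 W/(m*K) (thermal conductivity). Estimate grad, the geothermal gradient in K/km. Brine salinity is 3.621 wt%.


grad = q * 1000 / k
grad = 0.16337 * 1000 / 2.8552
grad = 57.21841 deg C/km
Convert: 57.21841 deg C/km * 1.0 = 57.218 K/km
grad = 57.218 K/km


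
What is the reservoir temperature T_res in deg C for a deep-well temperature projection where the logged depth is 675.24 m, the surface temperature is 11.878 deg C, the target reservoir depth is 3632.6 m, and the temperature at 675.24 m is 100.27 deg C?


Step 1: grad = (T_d1 - T_surf)/d1 * 1000 = (100.27 - 11.878)/675.24 * 1000 = 130.9046 deg C/km
Step 2: T_res = T_surf + grad*d2/1000 = 11.878 + 130.9046*3632.6/1000 = 487.40 deg C
T_res = 487.40 deg C


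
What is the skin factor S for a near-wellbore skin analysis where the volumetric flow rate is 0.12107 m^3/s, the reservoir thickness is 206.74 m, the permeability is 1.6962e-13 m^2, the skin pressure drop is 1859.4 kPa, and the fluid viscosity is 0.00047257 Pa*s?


S = dP_s * 1000 * 2*pi*k*hr / (q*mu)
S = 1859.4 * 1000 * 2*pi*1.6962e-13*206.74 / (0.12107*0.00047257)
S = 7.1606


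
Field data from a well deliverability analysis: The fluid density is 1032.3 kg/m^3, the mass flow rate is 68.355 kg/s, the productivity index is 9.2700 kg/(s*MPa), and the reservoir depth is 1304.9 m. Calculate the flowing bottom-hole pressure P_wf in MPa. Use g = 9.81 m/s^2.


Step 1: P_i = rho*g*h/1e6 = 1032.3*9.81*1304.9/1e6 = 13.21454 MPa
Step 2: P_wf = P_i - mdot/PI = 13.21454 - 68.355/9.27 = 5.8408 MPa
P_wf = 5.8408 MPa


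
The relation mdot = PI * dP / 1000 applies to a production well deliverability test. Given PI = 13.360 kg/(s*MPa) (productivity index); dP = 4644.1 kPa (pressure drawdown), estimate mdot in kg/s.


mdot = PI * dP / 1000
mdot = 13.360 * 4644.1 / 1000
mdot = 62.045 kg/s


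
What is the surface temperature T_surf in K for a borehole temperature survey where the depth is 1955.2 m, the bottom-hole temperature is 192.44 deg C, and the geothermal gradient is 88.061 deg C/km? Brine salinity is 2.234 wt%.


T_surf = T_d - grad * d / 1000
T_surf = 192.44 - 88.061 * 1955.2 / 1000
T_surf = 20.26313 deg C
Convert to K: 20.26313 + 273.15 = 293.41 K
T_surf = 293.41 K


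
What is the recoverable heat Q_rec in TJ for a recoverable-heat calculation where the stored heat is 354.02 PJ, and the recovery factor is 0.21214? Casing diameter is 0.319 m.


Q_rec = Q_s * RF
Q_rec = 354.02 * 0.21214
Q_rec = 75.10180 PJ
Convert: 75.10180 PJ * 1000.0 = 75102 TJ
Q_rec = 75102 TJ


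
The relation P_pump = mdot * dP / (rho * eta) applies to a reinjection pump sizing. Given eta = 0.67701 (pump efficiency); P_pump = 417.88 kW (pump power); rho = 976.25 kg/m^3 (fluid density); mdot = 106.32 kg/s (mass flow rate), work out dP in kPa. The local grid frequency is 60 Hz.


dP = P_pump * rho * eta / mdot
dP = 417.88 * 976.25 * 0.67701 / 106.32
dP = 2597.7 kPa


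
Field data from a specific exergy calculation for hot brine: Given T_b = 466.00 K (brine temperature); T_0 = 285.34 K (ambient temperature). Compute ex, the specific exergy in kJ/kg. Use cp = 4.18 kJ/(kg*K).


ex = cp * ((T_b - T_0) - T_0 * ln(T_b/T_0))
ex = 4.18 * ((466.00 - 285.34) - 285.34 * ln(466.00/285.34))
ex = 170.12 kJ/kg


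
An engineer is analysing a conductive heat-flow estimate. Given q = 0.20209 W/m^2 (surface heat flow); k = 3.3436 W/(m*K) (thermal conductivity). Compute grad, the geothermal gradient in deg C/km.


grad = q * 1000 / k
grad = 0.20209 * 1000 / 3.3436
grad = 60.441 deg C/km


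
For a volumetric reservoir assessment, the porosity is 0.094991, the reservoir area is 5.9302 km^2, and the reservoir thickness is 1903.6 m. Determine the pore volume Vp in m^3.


Vp = A * 1e6 * hr * phi
Vp = 5.9302 * 1e6 * 1903.6 * 0.094991
Vp = 1.0723e+09 m^3


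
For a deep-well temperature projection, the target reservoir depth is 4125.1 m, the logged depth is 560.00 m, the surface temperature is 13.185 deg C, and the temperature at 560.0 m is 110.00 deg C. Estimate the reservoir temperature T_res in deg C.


Step 1: grad = (T_d1 - T_surf)/d1 * 1000 = (110.0 - 13.185)/560.0 * 1000 = 172.8839 deg C/km
Step 2: T_res = T_surf + grad*d2/1000 = 13.185 + 172.8839*4125.1/1000 = 726.35 deg C
T_res = 726.35 deg C


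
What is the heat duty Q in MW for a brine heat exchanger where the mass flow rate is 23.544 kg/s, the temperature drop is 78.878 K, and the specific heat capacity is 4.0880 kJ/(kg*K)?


Q = mdot * cp * dT / 1000
Q = 23.544 * 4.0880 * 78.878 / 1000
Q = 7.5918 MW


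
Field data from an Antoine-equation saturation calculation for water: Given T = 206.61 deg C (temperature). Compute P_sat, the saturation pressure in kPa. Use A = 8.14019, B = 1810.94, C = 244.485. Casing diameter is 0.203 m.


P_sat = 10^(A - B/(C + T)) / 760 * 0.101325
P_sat = 10^(8.14019 - 1810.94/(244.485 + 206.61)) / 760 * 0.101325
P_sat = 1.780535 MPa
Convert: 1.780535 MPa * 1000.0 = 1780.5 kPa
P_sat = 1780.5 kPa


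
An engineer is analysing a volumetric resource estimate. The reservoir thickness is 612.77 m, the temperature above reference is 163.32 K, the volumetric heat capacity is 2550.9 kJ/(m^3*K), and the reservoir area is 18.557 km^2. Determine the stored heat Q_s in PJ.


Step 1: Vr = A*1e6*hr = 18.557*1e6*612.77 = 1.137117e+10 m^3
Step 2: Q_s = Vr*rhoc*dT/1e12 = 1.137117e+10*2550.9*163.32/1e12 = 4737.4 PJ
Q_s = 4737.4 PJ


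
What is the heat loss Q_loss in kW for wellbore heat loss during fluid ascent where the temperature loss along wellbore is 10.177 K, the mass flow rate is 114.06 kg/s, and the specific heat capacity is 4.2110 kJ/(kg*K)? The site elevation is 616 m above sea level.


Q_loss = mdot * cp * dT
Q_loss = 114.06 * 4.2110 * 10.177
Q_loss = 4888.1 kW


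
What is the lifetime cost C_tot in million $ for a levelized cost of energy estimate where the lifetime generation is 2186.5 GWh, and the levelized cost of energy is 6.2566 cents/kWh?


C_tot = LCOE / 100 * E_tot
C_tot = 6.2566 / 100 * 2186.5
C_tot = 136.80 million $
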